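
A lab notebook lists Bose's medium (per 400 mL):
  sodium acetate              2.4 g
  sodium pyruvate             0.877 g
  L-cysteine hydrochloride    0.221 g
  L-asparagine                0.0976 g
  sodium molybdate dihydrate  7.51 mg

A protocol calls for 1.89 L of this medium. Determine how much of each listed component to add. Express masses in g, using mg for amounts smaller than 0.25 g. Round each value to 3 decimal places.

sodium acetate 11.340 g; sodium pyruvate 4.144 g; L-cysteine hydrochloride 1.044 g; L-asparagine 0.461 g; sodium molybdate dihydrate 35.485 mg

Ratio of target to recipe volume: 1890 / 400 = 4.725.
sodium acetate: 2.4 g × (1890 mL / 400 mL) = 11.340 g
sodium pyruvate: 0.877 g × (1890 mL / 400 mL) = 4.144 g
L-cysteine hydrochloride: 0.221 g × (1890 mL / 400 mL) = 1.044 g
L-asparagine: 0.0976 g × (1890 mL / 400 mL) = 0.461 g
sodium molybdate dihydrate: 7.51 mg × (1890 mL / 400 mL) = 35.485 mg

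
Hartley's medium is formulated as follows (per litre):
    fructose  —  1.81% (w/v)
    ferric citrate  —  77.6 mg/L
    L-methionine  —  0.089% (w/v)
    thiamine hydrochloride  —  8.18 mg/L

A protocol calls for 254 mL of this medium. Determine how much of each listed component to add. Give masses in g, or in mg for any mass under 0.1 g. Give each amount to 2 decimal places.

fructose 4.60 g; ferric citrate 19.71 mg; L-methionine 0.23 g; thiamine hydrochloride 2.08 mg

Working volume: 254 mL = 0.254 L.
fructose: 1.81% w/v = 18.1 g/L → 18.1 × 0.254 L = 4.60 g
ferric citrate: 77.6 mg/L × 0.254 L = 19.71 mg
L-methionine: 0.089 g per 100 mL × 254 mL ÷ 100 = 0.23 g
thiamine hydrochloride: 8.18 mg/L × 0.254 L = 2.08 mg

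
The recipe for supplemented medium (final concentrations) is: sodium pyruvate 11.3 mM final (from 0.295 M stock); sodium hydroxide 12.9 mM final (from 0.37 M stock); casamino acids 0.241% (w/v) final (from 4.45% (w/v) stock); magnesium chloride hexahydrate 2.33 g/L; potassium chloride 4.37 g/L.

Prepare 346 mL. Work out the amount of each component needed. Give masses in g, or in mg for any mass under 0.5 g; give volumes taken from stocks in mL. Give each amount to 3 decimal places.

sodium pyruvate 13.254 mL; sodium hydroxide 12.063 mL; casamino acids 18.738 mL; magnesium chloride hexahydrate 0.806 g; potassium chloride 1.512 g

Working volume: 346 mL = 0.346 L.
sodium pyruvate: C1V1 = C2V2 → 11.3 mM × 346 mL ÷ 295 mM = 13.254 mL
sodium hydroxide: C1V1 = C2V2 → 12.9 mM × 346 mL ÷ 370 mM = 12.063 mL
casamino acids: dilute stock: 0.241% ÷ 4.45% × 346 mL = 18.738 mL
magnesium chloride hexahydrate: 2.33 g/L × 0.346 L = 0.806 g
potassium chloride: 4.37 g/L × 0.346 L = 1.512 g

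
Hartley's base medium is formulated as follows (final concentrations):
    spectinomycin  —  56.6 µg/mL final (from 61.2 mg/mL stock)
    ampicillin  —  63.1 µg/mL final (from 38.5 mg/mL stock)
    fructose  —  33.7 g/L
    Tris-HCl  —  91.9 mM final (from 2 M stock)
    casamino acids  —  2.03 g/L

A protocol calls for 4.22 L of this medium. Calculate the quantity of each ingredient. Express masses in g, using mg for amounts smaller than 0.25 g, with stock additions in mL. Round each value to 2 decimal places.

Scale factor relative to 1 L: 4.22.
spectinomycin: C1V1 = C2V2 → 56.6 µg/mL × 4220 mL ÷ 61200 µg/mL = 3.90 mL
ampicillin: dilute stock: 63.1 µg/mL × 4220 mL ÷ 38500 µg/mL = 6.92 mL
fructose: 33.7 g/L × 4.22 L = 142.21 g
Tris-HCl: C1V1 = C2V2 → 91.9 mM × 4220 mL ÷ 2000 mM = 193.91 mL
casamino acids: 2.03 g/L × 4.22 L = 8.57 g

spectinomycin 3.90 mL; ampicillin 6.92 mL; fructose 142.21 g; Tris-HCl 193.91 mL; casamino acids 8.57 g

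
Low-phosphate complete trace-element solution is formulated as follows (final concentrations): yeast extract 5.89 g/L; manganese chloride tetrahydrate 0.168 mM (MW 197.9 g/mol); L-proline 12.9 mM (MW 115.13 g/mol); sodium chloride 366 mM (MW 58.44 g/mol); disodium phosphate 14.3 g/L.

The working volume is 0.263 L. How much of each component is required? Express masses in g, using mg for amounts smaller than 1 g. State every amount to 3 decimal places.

Working volume: 0.263 L.
yeast extract: 5.89 g/L × 0.263 L = 1.549 g
manganese chloride tetrahydrate: 0.168 mmol/L × 197.9 mg/mmol × 0.263 L = 8.744 mg
L-proline: 12.9 mmol/L × 115.13 mg/mmol × 0.263 L = 390.602 mg
sodium chloride: 366 mmol/L × 58.44 g/mol × 0.263 L ÷ 1000 = 5.625 g
disodium phosphate: 14.3 g/L × 0.263 L = 3.761 g

yeast extract 1.549 g; manganese chloride tetrahydrate 8.744 mg; L-proline 390.602 mg; sodium chloride 5.625 g; disodium phosphate 3.761 g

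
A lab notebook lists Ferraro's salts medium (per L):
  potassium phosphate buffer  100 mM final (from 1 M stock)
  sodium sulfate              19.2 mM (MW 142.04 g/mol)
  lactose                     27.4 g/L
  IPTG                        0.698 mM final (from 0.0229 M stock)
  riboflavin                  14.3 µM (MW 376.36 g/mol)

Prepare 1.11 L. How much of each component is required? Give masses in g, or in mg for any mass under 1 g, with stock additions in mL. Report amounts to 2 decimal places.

Working volume: 1.11 L.
potassium phosphate buffer: C1V1 = C2V2 → 100 mM × 1110 mL ÷ 1000 mM = 111.00 mL
sodium sulfate: 19.2 mmol/L × 142.04 g/mol × 1.11 L ÷ 1000 = 3.03 g
lactose: 27.4 g/L × 1.11 L = 30.41 g
IPTG: dilute stock: 0.698 mM × 1110 mL ÷ 22.9 mM = 33.83 mL
riboflavin: 14.3 µmol/L × 376.36 g/mol × 1.11 L ÷ 1000 = 5.97 mg

potassium phosphate buffer 111.00 mL; sodium sulfate 3.03 g; lactose 30.41 g; IPTG 33.83 mL; riboflavin 5.97 mg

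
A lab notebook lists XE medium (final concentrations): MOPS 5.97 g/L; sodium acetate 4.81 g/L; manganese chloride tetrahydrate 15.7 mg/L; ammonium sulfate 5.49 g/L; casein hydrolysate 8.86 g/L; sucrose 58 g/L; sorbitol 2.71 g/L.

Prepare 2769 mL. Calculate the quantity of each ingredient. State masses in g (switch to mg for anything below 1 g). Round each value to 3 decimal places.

Target volume = 2769 mL = 2.769 L.
MOPS: 5.97 g/L × 2.769 L = 16.531 g
sodium acetate: 4.81 g/L × 2.769 L = 13.319 g
manganese chloride tetrahydrate: 15.7 mg/L × 2.769 L = 43.473 mg
ammonium sulfate: 5.49 g/L × 2.769 L = 15.202 g
casein hydrolysate: 8.86 g/L × 2.769 L = 24.533 g
sucrose: 58 g/L × 2.769 L = 160.602 g
sorbitol: 2.71 g/L × 2.769 L = 7.504 g

MOPS 16.531 g; sodium acetate 13.319 g; manganese chloride tetrahydrate 43.473 mg; ammonium sulfate 15.202 g; casein hydrolysate 24.533 g; sucrose 160.602 g; sorbitol 7.504 g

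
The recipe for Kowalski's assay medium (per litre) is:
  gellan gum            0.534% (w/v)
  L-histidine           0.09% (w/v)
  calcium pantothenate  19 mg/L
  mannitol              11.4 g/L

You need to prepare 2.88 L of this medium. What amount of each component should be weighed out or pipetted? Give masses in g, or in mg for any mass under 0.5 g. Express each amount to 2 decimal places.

gellan gum 15.38 g; L-histidine 2.59 g; calcium pantothenate 54.72 mg; mannitol 32.83 g

Scale factor relative to 1 L: 2.88.
gellan gum: 0.534% w/v = 5.34 g/L → 5.34 × 2.88 L = 15.38 g
L-histidine: 0.09 g per 100 mL × 2880 mL ÷ 100 = 2.59 g
calcium pantothenate: 19 mg/L × 2.88 L = 54.72 mg
mannitol: 11.4 g/L × 2.88 L = 32.83 g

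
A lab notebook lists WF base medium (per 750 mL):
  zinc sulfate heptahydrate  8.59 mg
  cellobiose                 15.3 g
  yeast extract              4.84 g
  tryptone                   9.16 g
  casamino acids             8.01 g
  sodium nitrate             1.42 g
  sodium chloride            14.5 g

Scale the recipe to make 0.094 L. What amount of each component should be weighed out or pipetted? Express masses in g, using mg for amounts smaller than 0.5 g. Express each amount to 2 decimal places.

zinc sulfate heptahydrate 1.08 mg; cellobiose 1.92 g; yeast extract 0.61 g; tryptone 1.15 g; casamino acids 1.00 g; sodium nitrate 177.97 mg; sodium chloride 1.82 g

Ratio of target to recipe volume: 94 / 750 = 0.125333.
zinc sulfate heptahydrate: 8.59 mg × (94 mL / 750 mL) = 1.08 mg
cellobiose: 15.3 g × (94 mL / 750 mL) = 1.92 g
yeast extract: 4.84 g × (94 mL / 750 mL) = 0.61 g
tryptone: 9.16 g × (94 mL / 750 mL) = 1.15 g
casamino acids: 8.01 g × (94 mL / 750 mL) = 1.00 g
sodium nitrate: 1.42 g × (94 mL / 750 mL) = 0.177973 g = 177.97 mg
sodium chloride: 14.5 g × (94 mL / 750 mL) = 1.82 g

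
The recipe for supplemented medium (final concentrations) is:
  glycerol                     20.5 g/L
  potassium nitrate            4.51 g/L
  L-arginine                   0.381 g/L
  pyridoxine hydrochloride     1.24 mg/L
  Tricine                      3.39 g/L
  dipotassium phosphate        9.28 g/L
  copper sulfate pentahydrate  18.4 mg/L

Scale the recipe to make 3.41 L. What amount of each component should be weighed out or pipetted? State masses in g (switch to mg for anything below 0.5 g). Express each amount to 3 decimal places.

glycerol 69.905 g; potassium nitrate 15.379 g; L-arginine 1.299 g; pyridoxine hydrochloride 4.228 mg; Tricine 11.560 g; dipotassium phosphate 31.645 g; copper sulfate pentahydrate 62.744 mg

Scale factor relative to 1 L: 3.41.
glycerol: 20.5 g/L × 3.41 L = 69.905 g
potassium nitrate: 4.51 g/L × 3.41 L = 15.379 g
L-arginine: 0.381 g/L × 3.41 L = 1.299 g
pyridoxine hydrochloride: 1.24 mg/L × 3.41 L = 4.228 mg
Tricine: 3.39 g/L × 3.41 L = 11.560 g
dipotassium phosphate: 9.28 g/L × 3.41 L = 31.645 g
copper sulfate pentahydrate: 18.4 mg/L × 3.41 L = 62.744 mg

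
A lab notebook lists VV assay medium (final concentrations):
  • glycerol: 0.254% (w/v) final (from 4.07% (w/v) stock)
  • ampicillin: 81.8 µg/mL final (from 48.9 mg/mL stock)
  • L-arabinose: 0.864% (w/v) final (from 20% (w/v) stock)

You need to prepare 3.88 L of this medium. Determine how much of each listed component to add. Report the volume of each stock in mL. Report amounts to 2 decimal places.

Working volume: 3.88 L.
glycerol: C1V1 = C2V2 → 0.254% ÷ 4.07% × 3880 mL = 242.14 mL
ampicillin: V = C2·V2/C1 = 81.8 µg/mL × 3880 mL ÷ 48900 µg/mL = 6.49 mL
L-arabinose: C1V1 = C2V2 → 0.864% ÷ 20% × 3880 mL = 167.62 mL

glycerol 242.14 mL; ampicillin 6.49 mL; L-arabinose 167.62 mL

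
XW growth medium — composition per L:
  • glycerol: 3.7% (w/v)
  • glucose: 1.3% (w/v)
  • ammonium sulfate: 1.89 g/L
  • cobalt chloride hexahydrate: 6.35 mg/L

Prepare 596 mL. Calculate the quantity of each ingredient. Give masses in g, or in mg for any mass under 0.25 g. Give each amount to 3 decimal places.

glycerol 22.052 g; glucose 7.748 g; ammonium sulfate 1.126 g; cobalt chloride hexahydrate 3.785 mg

Target volume = 596 mL = 0.596 L.
glycerol: 3.7 g per 100 mL × 596 mL ÷ 100 = 22.052 g
glucose: 1.3% w/v = 13 g/L → 13 × 0.596 L = 7.748 g
ammonium sulfate: 1.89 g/L × 0.596 L = 1.126 g
cobalt chloride hexahydrate: 6.35 mg/L × 0.596 L = 3.785 mg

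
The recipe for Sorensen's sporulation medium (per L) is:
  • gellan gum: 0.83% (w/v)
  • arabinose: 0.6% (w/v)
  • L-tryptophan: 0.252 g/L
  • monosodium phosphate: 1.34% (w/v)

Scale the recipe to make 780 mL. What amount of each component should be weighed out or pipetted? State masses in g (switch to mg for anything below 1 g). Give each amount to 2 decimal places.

Scale factor relative to 1 L: 0.78.
gellan gum: 0.83% w/v = 8.3 g/L → 8.3 × 0.78 L = 6.47 g
arabinose: 0.6% w/v = 6 g/L → 6 × 0.78 L = 4.68 g
L-tryptophan: 0.252 g/L × 0.78 L = 0.19656 g = 196.56 mg
monosodium phosphate: 1.34% w/v = 13.4 g/L → 13.4 × 0.78 L = 10.45 g

gellan gum 6.47 g; arabinose 4.68 g; L-tryptophan 196.56 mg; monosodium phosphate 10.45 g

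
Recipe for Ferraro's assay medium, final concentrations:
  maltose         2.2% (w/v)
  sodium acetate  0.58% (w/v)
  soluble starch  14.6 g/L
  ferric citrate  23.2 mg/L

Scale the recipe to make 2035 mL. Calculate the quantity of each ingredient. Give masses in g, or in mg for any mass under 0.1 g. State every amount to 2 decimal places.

maltose 44.77 g; sodium acetate 11.80 g; soluble starch 29.71 g; ferric citrate 47.21 mg

Working volume: 2035 mL = 2.035 L.
maltose: 2.2 g per 100 mL × 2035 mL ÷ 100 = 44.77 g
sodium acetate: 0.58 g per 100 mL × 2035 mL ÷ 100 = 11.80 g
soluble starch: 14.6 g/L × 2.035 L = 29.71 g
ferric citrate: 23.2 mg/L × 2.035 L = 47.21 mg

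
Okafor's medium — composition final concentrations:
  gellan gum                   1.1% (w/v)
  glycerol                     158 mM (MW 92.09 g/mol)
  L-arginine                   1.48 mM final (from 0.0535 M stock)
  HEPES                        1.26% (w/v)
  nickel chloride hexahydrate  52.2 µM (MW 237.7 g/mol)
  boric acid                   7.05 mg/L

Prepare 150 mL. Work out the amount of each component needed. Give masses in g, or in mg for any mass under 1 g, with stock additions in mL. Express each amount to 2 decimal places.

Target volume = 150 mL = 0.15 L.
gellan gum: 1.1 g per 100 mL × 150 mL ÷ 100 = 1.65 g
glycerol: 158 mmol/L × 92.09 g/mol × 0.15 L ÷ 1000 = 2.18 g
L-arginine: dilute stock: 1.48 mM × 150 mL ÷ 53.5 mM = 4.15 mL
HEPES: 1.26 g per 100 mL × 150 mL ÷ 100 = 1.89 g
nickel chloride hexahydrate: 52.2 µmol/L × 237.7 g/mol × 0.15 L ÷ 1000 = 1.86 mg
boric acid: 7.05 mg/L × 0.15 L = 1.06 mg

gellan gum 1.65 g; glycerol 2.18 g; L-arginine 4.15 mL; HEPES 1.89 g; nickel chloride hexahydrate 1.86 mg; boric acid 1.06 mg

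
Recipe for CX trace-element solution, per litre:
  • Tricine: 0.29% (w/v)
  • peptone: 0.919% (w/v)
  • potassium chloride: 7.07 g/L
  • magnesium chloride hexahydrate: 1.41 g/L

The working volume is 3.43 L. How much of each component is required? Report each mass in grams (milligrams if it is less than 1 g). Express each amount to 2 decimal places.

Working volume: 3.43 L.
Tricine: 0.29% w/v = 2.9 g/L → 2.9 × 3.43 L = 9.95 g
peptone: 0.919 g per 100 mL × 3430 mL ÷ 100 = 31.52 g
potassium chloride: 7.07 g/L × 3.43 L = 24.25 g
magnesium chloride hexahydrate: 1.41 g/L × 3.43 L = 4.84 g

Tricine 9.95 g; peptone 31.52 g; potassium chloride 24.25 g; magnesium chloride hexahydrate 4.84 g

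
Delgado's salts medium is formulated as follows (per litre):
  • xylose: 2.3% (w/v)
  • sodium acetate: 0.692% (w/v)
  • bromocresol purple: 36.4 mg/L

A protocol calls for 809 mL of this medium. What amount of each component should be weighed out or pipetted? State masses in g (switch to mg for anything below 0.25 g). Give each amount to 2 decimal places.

Scale factor relative to 1 L: 0.809.
xylose: 2.3% w/v = 23 g/L → 23 × 0.809 L = 18.61 g
sodium acetate: 0.692% w/v = 6.92 g/L → 6.92 × 0.809 L = 5.60 g
bromocresol purple: 36.4 mg/L × 0.809 L = 29.45 mg

xylose 18.61 g; sodium acetate 5.60 g; bromocresol purple 29.45 mg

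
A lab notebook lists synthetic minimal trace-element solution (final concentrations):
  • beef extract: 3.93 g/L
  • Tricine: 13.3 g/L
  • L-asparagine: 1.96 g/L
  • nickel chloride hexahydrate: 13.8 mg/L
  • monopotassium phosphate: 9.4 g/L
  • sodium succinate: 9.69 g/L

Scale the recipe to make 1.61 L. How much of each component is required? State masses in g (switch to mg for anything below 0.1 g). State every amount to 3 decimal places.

beef extract 6.327 g; Tricine 21.413 g; L-asparagine 3.156 g; nickel chloride hexahydrate 22.218 mg; monopotassium phosphate 15.134 g; sodium succinate 15.601 g

Working volume: 1.61 L.
beef extract: 3.93 g/L × 1.61 L = 6.327 g
Tricine: 13.3 g/L × 1.61 L = 21.413 g
L-asparagine: 1.96 g/L × 1.61 L = 3.156 g
nickel chloride hexahydrate: 13.8 mg/L × 1.61 L = 22.218 mg
monopotassium phosphate: 9.4 g/L × 1.61 L = 15.134 g
sodium succinate: 9.69 g/L × 1.61 L = 15.601 g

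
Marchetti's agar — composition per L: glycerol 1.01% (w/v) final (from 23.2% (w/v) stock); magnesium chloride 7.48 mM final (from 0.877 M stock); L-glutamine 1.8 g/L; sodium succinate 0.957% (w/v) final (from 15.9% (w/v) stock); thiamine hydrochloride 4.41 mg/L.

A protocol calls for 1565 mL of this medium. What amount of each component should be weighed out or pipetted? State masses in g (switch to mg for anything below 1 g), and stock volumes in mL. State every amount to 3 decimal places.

Working volume: 1565 mL = 1.565 L.
glycerol: C1V1 = C2V2 → 1.01% ÷ 23.2% × 1565 mL = 68.131 mL
magnesium chloride: dilute stock: 7.48 mM × 1565 mL ÷ 877 mM = 13.348 mL
L-glutamine: 1.8 g/L × 1.565 L = 2.817 g
sodium succinate: V = C2·V2/C1 = 0.957% ÷ 15.9% × 1565 mL = 94.195 mL
thiamine hydrochloride: 4.41 mg/L × 1.565 L = 6.902 mg

glycerol 68.131 mL; magnesium chloride 13.348 mL; L-glutamine 2.817 g; sodium succinate 94.195 mL; thiamine hydrochloride 6.902 mg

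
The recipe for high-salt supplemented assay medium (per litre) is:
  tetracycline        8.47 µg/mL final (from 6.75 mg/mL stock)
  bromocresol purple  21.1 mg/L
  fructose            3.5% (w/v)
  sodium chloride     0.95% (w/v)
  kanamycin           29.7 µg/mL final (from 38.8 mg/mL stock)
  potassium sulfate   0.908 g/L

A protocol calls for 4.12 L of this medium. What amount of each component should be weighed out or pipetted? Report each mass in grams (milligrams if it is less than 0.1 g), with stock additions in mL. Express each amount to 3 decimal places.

Scale factor relative to 1 L: 4.12.
tetracycline: V = C2·V2/C1 = 8.47 µg/mL × 4120 mL ÷ 6750 µg/mL = 5.170 mL
bromocresol purple: 21.1 mg/L × 4.12 L = 86.932 mg
fructose: 3.5 g per 100 mL × 4120 mL ÷ 100 = 144.200 g
sodium chloride: 0.95 g per 100 mL × 4120 mL ÷ 100 = 39.140 g
kanamycin: dilute stock: 29.7 µg/mL × 4120 mL ÷ 38800 µg/mL = 3.154 mL
potassium sulfate: 0.908 g/L × 4.12 L = 3.741 g

tetracycline 5.170 mL; bromocresol purple 86.932 mg; fructose 144.200 g; sodium chloride 39.140 g; kanamycin 3.154 mL; potassium sulfate 3.741 g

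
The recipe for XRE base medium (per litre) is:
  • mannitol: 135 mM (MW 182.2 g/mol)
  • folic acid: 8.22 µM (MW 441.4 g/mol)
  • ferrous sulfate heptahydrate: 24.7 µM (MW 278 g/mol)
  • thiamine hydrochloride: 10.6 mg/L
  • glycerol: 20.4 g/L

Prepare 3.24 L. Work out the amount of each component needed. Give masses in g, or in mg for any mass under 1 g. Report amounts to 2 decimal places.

mannitol 79.69 g; folic acid 11.76 mg; ferrous sulfate heptahydrate 22.25 mg; thiamine hydrochloride 34.34 mg; glycerol 66.10 g

Scale factor relative to 1 L: 3.24.
mannitol: 135 mmol/L × 182.2 g/mol × 3.24 L ÷ 1000 = 79.69 g
folic acid: 8.22 µmol/L × 441.4 g/mol × 3.24 L ÷ 1000 = 11.76 mg
ferrous sulfate heptahydrate: 24.7 µmol/L × 278 g/mol × 3.24 L ÷ 1000 = 22.25 mg
thiamine hydrochloride: 10.6 mg/L × 3.24 L = 34.34 mg
glycerol: 20.4 g/L × 3.24 L = 66.10 g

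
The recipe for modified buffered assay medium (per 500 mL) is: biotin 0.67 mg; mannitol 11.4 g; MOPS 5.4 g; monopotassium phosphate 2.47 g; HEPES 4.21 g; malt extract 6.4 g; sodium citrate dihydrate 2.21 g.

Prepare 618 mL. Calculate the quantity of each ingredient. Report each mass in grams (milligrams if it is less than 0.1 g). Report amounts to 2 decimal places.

biotin 0.83 mg; mannitol 14.09 g; MOPS 6.67 g; monopotassium phosphate 3.05 g; HEPES 5.20 g; malt extract 7.91 g; sodium citrate dihydrate 2.73 g

Scale factor = 618 mL / 500 mL = 1.236.
biotin: 0.67 mg × (618 mL / 500 mL) = 0.83 mg
mannitol: 11.4 g × (618 mL / 500 mL) = 14.09 g
MOPS: 5.4 g × (618 mL / 500 mL) = 6.67 g
monopotassium phosphate: 2.47 g × (618 mL / 500 mL) = 3.05 g
HEPES: 4.21 g × (618 mL / 500 mL) = 5.20 g
malt extract: 6.4 g × (618 mL / 500 mL) = 7.91 g
sodium citrate dihydrate: 2.21 g × (618 mL / 500 mL) = 2.73 g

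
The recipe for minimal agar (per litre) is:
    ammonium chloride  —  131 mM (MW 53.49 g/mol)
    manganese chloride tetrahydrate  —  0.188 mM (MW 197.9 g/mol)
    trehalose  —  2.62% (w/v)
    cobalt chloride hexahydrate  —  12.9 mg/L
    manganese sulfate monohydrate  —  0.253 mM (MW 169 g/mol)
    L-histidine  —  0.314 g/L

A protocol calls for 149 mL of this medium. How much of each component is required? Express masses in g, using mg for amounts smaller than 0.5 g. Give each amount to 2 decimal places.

Target volume = 149 mL = 0.149 L.
ammonium chloride: 131 mmol/L × 53.49 g/mol × 0.149 L ÷ 1000 = 1.04 g
manganese chloride tetrahydrate: 0.188 mmol/L × 197.9 mg/mmol × 0.149 L = 5.54 mg
trehalose: 2.62% w/v = 26.2 g/L → 26.2 × 0.149 L = 3.90 g
cobalt chloride hexahydrate: 12.9 mg/L × 0.149 L = 1.92 mg
manganese sulfate monohydrate: 0.253 mmol/L × 169 mg/mmol × 0.149 L = 6.37 mg
L-histidine: 0.314 g/L × 0.149 L = 0.046786 g = 46.79 mg

ammonium chloride 1.04 g; manganese chloride tetrahydrate 5.54 mg; trehalose 3.90 g; cobalt chloride hexahydrate 1.92 mg; manganese sulfate monohydrate 6.37 mg; L-histidine 46.79 mg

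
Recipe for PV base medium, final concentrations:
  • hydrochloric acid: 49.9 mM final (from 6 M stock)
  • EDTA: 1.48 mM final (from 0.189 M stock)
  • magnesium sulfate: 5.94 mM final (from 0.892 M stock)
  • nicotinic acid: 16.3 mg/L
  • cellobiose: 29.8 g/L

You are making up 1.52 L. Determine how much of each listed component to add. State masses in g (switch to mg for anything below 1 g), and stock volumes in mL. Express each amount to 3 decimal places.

hydrochloric acid 12.641 mL; EDTA 11.903 mL; magnesium sulfate 10.122 mL; nicotinic acid 24.776 mg; cellobiose 45.296 g

Scale factor relative to 1 L: 1.52.
hydrochloric acid: V = C2·V2/C1 = 49.9 mM × 1520 mL ÷ 6000 mM = 12.641 mL
EDTA: V = C2·V2/C1 = 1.48 mM × 1520 mL ÷ 189 mM = 11.903 mL
magnesium sulfate: V = C2·V2/C1 = 5.94 mM × 1520 mL ÷ 892 mM = 10.122 mL
nicotinic acid: 16.3 mg/L × 1.52 L = 24.776 mg
cellobiose: 29.8 g/L × 1.52 L = 45.296 g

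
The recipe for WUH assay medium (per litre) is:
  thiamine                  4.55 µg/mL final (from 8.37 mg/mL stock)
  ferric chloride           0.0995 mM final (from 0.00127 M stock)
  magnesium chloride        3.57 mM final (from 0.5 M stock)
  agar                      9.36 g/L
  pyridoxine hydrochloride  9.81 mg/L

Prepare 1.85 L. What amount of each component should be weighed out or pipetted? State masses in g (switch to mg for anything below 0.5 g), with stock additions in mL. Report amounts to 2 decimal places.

Scale factor relative to 1 L: 1.85.
thiamine: C1V1 = C2V2 → 4.55 µg/mL × 1850 mL ÷ 8370 µg/mL = 1.01 mL
ferric chloride: V = C2·V2/C1 = 0.0995 mM × 1850 mL ÷ 1.27 mM = 144.94 mL
magnesium chloride: dilute stock: 3.57 mM × 1850 mL ÷ 500 mM = 13.21 mL
agar: 9.36 g/L × 1.85 L = 17.32 g
pyridoxine hydrochloride: 9.81 mg/L × 1.85 L = 18.15 mg

thiamine 1.01 mL; ferric chloride 144.94 mL; magnesium chloride 13.21 mL; agar 17.32 g; pyridoxine hydrochloride 18.15 mg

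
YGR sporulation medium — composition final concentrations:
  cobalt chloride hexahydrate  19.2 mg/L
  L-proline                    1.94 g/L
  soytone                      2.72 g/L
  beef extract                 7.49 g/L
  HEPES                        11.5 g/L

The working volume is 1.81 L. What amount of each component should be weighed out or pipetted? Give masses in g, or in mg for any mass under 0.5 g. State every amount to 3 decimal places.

cobalt chloride hexahydrate 34.752 mg; L-proline 3.511 g; soytone 4.923 g; beef extract 13.557 g; HEPES 20.815 g

Scale factor relative to 1 L: 1.81.
cobalt chloride hexahydrate: 19.2 mg/L × 1.81 L = 34.752 mg
L-proline: 1.94 g/L × 1.81 L = 3.511 g
soytone: 2.72 g/L × 1.81 L = 4.923 g
beef extract: 7.49 g/L × 1.81 L = 13.557 g
HEPES: 11.5 g/L × 1.81 L = 20.815 g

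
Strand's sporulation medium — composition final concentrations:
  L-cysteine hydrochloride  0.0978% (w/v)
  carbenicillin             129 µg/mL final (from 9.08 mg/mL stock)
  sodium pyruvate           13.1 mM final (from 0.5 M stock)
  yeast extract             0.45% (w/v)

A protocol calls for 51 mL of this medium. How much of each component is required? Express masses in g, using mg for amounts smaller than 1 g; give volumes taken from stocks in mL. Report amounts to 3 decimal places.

Scale factor relative to 1 L: 0.051.
L-cysteine hydrochloride: 0.0978% w/v = 0.978 g/L → 0.978 × 0.051 L = 0.049878 g = 49.878 mg
carbenicillin: dilute stock: 129 µg/mL × 51 mL ÷ 9080 µg/mL = 0.725 mL
sodium pyruvate: V = C2·V2/C1 = 13.1 mM × 51 mL ÷ 500 mM = 1.336 mL
yeast extract: 0.45 g per 100 mL × 51 mL ÷ 100 = 0.2295 g = 229.500 mg

L-cysteine hydrochloride 49.878 mg; carbenicillin 0.725 mL; sodium pyruvate 1.336 mL; yeast extract 229.500 mg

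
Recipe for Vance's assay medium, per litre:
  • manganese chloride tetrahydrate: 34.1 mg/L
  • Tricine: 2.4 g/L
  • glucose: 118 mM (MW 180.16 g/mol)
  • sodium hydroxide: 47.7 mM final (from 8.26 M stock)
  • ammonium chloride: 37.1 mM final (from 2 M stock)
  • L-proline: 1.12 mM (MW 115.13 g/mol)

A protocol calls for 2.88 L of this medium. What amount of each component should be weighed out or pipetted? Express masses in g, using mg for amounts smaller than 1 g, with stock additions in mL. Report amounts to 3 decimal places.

Scale factor relative to 1 L: 2.88.
manganese chloride tetrahydrate: 34.1 mg/L × 2.88 L = 98.208 mg
Tricine: 2.4 g/L × 2.88 L = 6.912 g
glucose: 118 mmol/L × 180.16 g/mol × 2.88 L ÷ 1000 = 61.226 g
sodium hydroxide: dilute stock: 47.7 mM × 2880 mL ÷ 8260 mM = 16.631 mL
ammonium chloride: V = C2·V2/C1 = 37.1 mM × 2880 mL ÷ 2000 mM = 53.424 mL
L-proline: 1.12 mmol/L × 115.13 mg/mmol × 2.88 L = 371.363 mg

manganese chloride tetrahydrate 98.208 mg; Tricine 6.912 g; glucose 61.226 g; sodium hydroxide 16.631 mL; ammonium chloride 53.424 mL; L-proline 371.363 mg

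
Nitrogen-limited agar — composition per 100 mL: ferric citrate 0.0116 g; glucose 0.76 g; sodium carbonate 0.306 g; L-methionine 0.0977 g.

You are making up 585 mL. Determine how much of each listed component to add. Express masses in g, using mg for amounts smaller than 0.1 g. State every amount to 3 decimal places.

ferric citrate 67.860 mg; glucose 4.446 g; sodium carbonate 1.790 g; L-methionine 0.572 g

Scale factor = 585 mL / 100 mL = 5.85.
ferric citrate: 0.0116 g × (585 mL / 100 mL) = 0.06786 g = 67.860 mg
glucose: 0.76 g × (585 mL / 100 mL) = 4.446 g
sodium carbonate: 0.306 g × (585 mL / 100 mL) = 1.790 g
L-methionine: 0.0977 g × (585 mL / 100 mL) = 0.572 g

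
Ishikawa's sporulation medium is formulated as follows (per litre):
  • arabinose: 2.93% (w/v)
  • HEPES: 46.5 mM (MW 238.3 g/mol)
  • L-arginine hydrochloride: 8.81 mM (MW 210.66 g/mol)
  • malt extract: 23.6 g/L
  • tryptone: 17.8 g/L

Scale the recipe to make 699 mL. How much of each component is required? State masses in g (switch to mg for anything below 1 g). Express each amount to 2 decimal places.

Scale factor relative to 1 L: 0.699.
arabinose: 2.93% w/v = 29.3 g/L → 29.3 × 0.699 L = 20.48 g
HEPES: 46.5 mmol/L × 238.3 g/mol × 0.699 L ÷ 1000 = 7.75 g
L-arginine hydrochloride: 8.81 mmol/L × 210.66 g/mol × 0.699 L ÷ 1000 = 1.30 g
malt extract: 23.6 g/L × 0.699 L = 16.50 g
tryptone: 17.8 g/L × 0.699 L = 12.44 g

arabinose 20.48 g; HEPES 7.75 g; L-arginine hydrochloride 1.30 g; malt extract 16.50 g; tryptone 12.44 g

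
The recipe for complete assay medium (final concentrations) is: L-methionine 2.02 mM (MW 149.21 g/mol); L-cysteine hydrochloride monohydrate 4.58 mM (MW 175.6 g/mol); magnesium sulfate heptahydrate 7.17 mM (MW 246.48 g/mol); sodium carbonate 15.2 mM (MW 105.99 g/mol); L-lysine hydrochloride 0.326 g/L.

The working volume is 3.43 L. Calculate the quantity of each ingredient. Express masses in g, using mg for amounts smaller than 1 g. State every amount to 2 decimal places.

Working volume: 3.43 L.
L-methionine: 2.02 mmol/L × 149.21 g/mol × 3.43 L ÷ 1000 = 1.03 g
L-cysteine hydrochloride monohydrate: 4.58 mmol/L × 175.6 g/mol × 3.43 L ÷ 1000 = 2.76 g
magnesium sulfate heptahydrate: 7.17 mmol/L × 246.48 g/mol × 3.43 L ÷ 1000 = 6.06 g
sodium carbonate: 15.2 mmol/L × 105.99 g/mol × 3.43 L ÷ 1000 = 5.53 g
L-lysine hydrochloride: 0.326 g/L × 3.43 L = 1.12 g

L-methionine 1.03 g; L-cysteine hydrochloride monohydrate 2.76 g; magnesium sulfate heptahydrate 6.06 g; sodium carbonate 5.53 g; L-lysine hydrochloride 1.12 g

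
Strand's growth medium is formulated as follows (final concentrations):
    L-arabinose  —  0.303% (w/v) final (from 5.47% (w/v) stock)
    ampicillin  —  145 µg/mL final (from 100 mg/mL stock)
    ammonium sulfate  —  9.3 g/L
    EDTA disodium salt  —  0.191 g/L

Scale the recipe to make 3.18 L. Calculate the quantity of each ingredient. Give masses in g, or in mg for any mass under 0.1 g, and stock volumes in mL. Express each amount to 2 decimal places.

L-arabinose 176.15 mL; ampicillin 4.61 mL; ammonium sulfate 29.57 g; EDTA disodium salt 0.61 g

Working volume: 3.18 L.
L-arabinose: dilute stock: 0.303% ÷ 5.47% × 3180 mL = 176.15 mL
ampicillin: V = C2·V2/C1 = 145 µg/mL × 3180 mL ÷ 100000 µg/mL = 4.61 mL
ammonium sulfate: 9.3 g/L × 3.18 L = 29.57 g
EDTA disodium salt: 0.191 g/L × 3.18 L = 0.61 g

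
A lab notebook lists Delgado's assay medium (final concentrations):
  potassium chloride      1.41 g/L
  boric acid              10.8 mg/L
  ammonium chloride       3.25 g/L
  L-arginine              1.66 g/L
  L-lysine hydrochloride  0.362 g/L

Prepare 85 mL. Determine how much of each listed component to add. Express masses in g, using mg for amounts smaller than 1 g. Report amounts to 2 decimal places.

Scale factor relative to 1 L: 0.085.
potassium chloride: 1.41 g/L × 0.085 L = 0.11985 g = 119.85 mg
boric acid: 10.8 mg/L × 0.085 L = 0.92 mg
ammonium chloride: 3.25 g/L × 0.085 L = 0.27625 g = 276.25 mg
L-arginine: 1.66 g/L × 0.085 L = 0.1411 g = 141.10 mg
L-lysine hydrochloride: 0.362 g/L × 0.085 L = 0.03077 g = 30.77 mg

potassium chloride 119.85 mg; boric acid 0.92 mg; ammonium chloride 276.25 mg; L-arginine 141.10 mg; L-lysine hydrochloride 30.77 mg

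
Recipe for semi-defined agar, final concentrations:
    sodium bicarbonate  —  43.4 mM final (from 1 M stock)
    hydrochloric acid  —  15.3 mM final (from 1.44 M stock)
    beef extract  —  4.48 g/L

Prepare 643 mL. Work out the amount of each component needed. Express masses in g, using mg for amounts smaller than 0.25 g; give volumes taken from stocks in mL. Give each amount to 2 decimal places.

sodium bicarbonate 27.91 mL; hydrochloric acid 6.83 mL; beef extract 2.88 g

Scale factor relative to 1 L: 0.643.
sodium bicarbonate: V = C2·V2/C1 = 43.4 mM × 643 mL ÷ 1000 mM = 27.91 mL
hydrochloric acid: dilute stock: 15.3 mM × 643 mL ÷ 1440 mM = 6.83 mL
beef extract: 4.48 g/L × 0.643 L = 2.88 g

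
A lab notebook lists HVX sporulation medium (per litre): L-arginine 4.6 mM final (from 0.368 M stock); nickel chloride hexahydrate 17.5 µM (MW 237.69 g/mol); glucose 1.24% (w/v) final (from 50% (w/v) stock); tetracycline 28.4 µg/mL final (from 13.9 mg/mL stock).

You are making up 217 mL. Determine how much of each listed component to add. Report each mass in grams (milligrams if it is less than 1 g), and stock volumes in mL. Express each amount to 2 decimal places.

L-arginine 2.71 mL; nickel chloride hexahydrate 0.90 mg; glucose 5.38 mL; tetracycline 0.44 mL

Scale factor relative to 1 L: 0.217.
L-arginine: V = C2·V2/C1 = 4.6 mM × 217 mL ÷ 368 mM = 2.71 mL
nickel chloride hexahydrate: 17.5 µmol/L × 237.69 g/mol × 0.217 L ÷ 1000 = 0.90 mg
glucose: C1V1 = C2V2 → 1.24% ÷ 50% × 217 mL = 5.38 mL
tetracycline: dilute stock: 28.4 µg/mL × 217 mL ÷ 13900 µg/mL = 0.44 mL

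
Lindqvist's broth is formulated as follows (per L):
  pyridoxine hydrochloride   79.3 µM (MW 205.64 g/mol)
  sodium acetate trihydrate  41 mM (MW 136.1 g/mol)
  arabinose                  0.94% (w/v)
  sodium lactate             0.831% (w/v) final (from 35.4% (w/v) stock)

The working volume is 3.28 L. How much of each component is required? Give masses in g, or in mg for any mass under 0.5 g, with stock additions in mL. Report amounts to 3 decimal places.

pyridoxine hydrochloride 53.488 mg; sodium acetate trihydrate 18.303 g; arabinose 30.832 g; sodium lactate 76.997 mL

Working volume: 3.28 L.
pyridoxine hydrochloride: 79.3 µmol/L × 205.64 g/mol × 3.28 L ÷ 1000 = 53.488 mg
sodium acetate trihydrate: 41 mmol/L × 136.1 g/mol × 3.28 L ÷ 1000 = 18.303 g
arabinose: 0.94 g per 100 mL × 3280 mL ÷ 100 = 30.832 g
sodium lactate: V = C2·V2/C1 = 0.831% ÷ 35.4% × 3280 mL = 76.997 mL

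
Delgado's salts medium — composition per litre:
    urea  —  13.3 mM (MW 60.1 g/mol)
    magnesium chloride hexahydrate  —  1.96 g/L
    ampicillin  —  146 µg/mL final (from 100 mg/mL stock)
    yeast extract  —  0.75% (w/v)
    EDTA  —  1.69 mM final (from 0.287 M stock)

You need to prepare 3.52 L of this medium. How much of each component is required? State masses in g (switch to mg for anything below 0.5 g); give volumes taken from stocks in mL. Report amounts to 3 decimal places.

urea 2.814 g; magnesium chloride hexahydrate 6.899 g; ampicillin 5.139 mL; yeast extract 26.400 g; EDTA 20.728 mL

Working volume: 3.52 L.
urea: 13.3 mmol/L × 60.1 g/mol × 3.52 L ÷ 1000 = 2.814 g
magnesium chloride hexahydrate: 1.96 g/L × 3.52 L = 6.899 g
ampicillin: dilute stock: 146 µg/mL × 3520 mL ÷ 100000 µg/mL = 5.139 mL
yeast extract: 0.75% w/v = 7.5 g/L → 7.5 × 3.52 L = 26.400 g
EDTA: C1V1 = C2V2 → 1.69 mM × 3520 mL ÷ 287 mM = 20.728 mL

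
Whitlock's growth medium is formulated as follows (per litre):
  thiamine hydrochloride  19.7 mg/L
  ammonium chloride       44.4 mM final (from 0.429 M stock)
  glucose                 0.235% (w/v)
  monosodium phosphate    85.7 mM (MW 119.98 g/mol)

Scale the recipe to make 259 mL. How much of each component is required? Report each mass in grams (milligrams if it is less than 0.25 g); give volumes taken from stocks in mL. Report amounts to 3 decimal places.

thiamine hydrochloride 5.102 mg; ammonium chloride 26.806 mL; glucose 0.609 g; monosodium phosphate 2.663 g

Target volume = 259 mL = 0.259 L.
thiamine hydrochloride: 19.7 mg/L × 0.259 L = 5.102 mg
ammonium chloride: C1V1 = C2V2 → 44.4 mM × 259 mL ÷ 429 mM = 26.806 mL
glucose: 0.235 g per 100 mL × 259 mL ÷ 100 = 0.609 g
monosodium phosphate: 85.7 mmol/L × 119.98 g/mol × 0.259 L ÷ 1000 = 2.663 g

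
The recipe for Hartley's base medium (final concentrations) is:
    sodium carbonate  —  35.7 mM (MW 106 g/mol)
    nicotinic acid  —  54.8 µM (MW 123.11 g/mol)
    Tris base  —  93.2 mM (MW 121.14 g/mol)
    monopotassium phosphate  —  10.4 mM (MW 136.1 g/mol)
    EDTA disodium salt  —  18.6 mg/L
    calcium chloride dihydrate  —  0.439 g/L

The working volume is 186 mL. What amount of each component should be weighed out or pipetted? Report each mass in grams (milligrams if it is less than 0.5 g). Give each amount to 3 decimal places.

Target volume = 186 mL = 0.186 L.
sodium carbonate: 35.7 mmol/L × 106 g/mol × 0.186 L ÷ 1000 = 0.704 g
nicotinic acid: 54.8 µmol/L × 123.11 g/mol × 0.186 L ÷ 1000 = 1.255 mg
Tris base: 93.2 mmol/L × 121.14 g/mol × 0.186 L ÷ 1000 = 2.100 g
monopotassium phosphate: 10.4 mmol/L × 136.1 mg/mmol × 0.186 L = 263.272 mg
EDTA disodium salt: 18.6 mg/L × 0.186 L = 3.460 mg
calcium chloride dihydrate: 0.439 g/L × 0.186 L = 0.081654 g = 81.654 mg

sodium carbonate 0.704 g; nicotinic acid 1.255 mg; Tris base 2.100 g; monopotassium phosphate 263.272 mg; EDTA disodium salt 3.460 mg; calcium chloride dihydrate 81.654 mg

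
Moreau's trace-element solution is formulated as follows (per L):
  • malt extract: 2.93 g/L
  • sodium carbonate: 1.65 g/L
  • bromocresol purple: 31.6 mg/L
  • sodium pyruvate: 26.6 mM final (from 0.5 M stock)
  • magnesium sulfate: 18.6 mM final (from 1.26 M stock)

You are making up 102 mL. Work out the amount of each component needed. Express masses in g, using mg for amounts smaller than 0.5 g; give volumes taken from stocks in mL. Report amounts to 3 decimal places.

Working volume: 102 mL = 0.102 L.
malt extract: 2.93 g/L × 0.102 L = 0.29886 g = 298.860 mg
sodium carbonate: 1.65 g/L × 0.102 L = 0.1683 g = 168.300 mg
bromocresol purple: 31.6 mg/L × 0.102 L = 3.223 mg
sodium pyruvate: dilute stock: 26.6 mM × 102 mL ÷ 500 mM = 5.426 mL
magnesium sulfate: dilute stock: 18.6 mM × 102 mL ÷ 1260 mM = 1.506 mL

malt extract 298.860 mg; sodium carbonate 168.300 mg; bromocresol purple 3.223 mg; sodium pyruvate 5.426 mL; magnesium sulfate 1.506 mL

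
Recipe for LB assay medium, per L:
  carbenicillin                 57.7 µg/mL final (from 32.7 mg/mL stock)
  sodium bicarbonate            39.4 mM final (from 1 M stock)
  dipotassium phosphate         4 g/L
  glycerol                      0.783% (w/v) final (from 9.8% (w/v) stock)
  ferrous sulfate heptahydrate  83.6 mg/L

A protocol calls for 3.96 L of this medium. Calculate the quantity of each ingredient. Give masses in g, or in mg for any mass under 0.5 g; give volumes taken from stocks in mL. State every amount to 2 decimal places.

Scale factor relative to 1 L: 3.96.
carbenicillin: dilute stock: 57.7 µg/mL × 3960 mL ÷ 32700 µg/mL = 6.99 mL
sodium bicarbonate: C1V1 = C2V2 → 39.4 mM × 3960 mL ÷ 1000 mM = 156.02 mL
dipotassium phosphate: 4 g/L × 3.96 L = 15.84 g
glycerol: V = C2·V2/C1 = 0.783% ÷ 9.8% × 3960 mL = 316.40 mL
ferrous sulfate heptahydrate: 83.6 mg/L × 3.96 L = 331.06 mg

carbenicillin 6.99 mL; sodium bicarbonate 156.02 mL; dipotassium phosphate 15.84 g; glycerol 316.40 mL; ferrous sulfate heptahydrate 331.06 mg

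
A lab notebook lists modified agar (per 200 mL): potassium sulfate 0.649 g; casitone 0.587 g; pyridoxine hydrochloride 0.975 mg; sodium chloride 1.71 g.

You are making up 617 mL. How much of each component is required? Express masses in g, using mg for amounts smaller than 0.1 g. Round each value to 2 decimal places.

potassium sulfate 2.00 g; casitone 1.81 g; pyridoxine hydrochloride 3.01 mg; sodium chloride 5.28 g

Scale factor = 617 mL / 200 mL = 3.085.
potassium sulfate: 0.649 g × (617 mL / 200 mL) = 2.00 g
casitone: 0.587 g × (617 mL / 200 mL) = 1.81 g
pyridoxine hydrochloride: 0.975 mg × (617 mL / 200 mL) = 3.01 mg
sodium chloride: 1.71 g × (617 mL / 200 mL) = 5.28 g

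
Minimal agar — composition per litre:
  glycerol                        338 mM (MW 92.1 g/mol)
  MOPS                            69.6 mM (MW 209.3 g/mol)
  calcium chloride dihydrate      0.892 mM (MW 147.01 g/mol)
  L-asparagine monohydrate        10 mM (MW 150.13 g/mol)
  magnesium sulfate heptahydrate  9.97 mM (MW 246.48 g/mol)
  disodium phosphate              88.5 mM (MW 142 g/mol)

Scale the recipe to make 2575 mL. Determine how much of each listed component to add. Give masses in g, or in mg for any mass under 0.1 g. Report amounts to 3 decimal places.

Target volume = 2575 mL = 2.575 L.
glycerol: 338 mmol/L × 92.1 g/mol × 2.575 L ÷ 1000 = 80.159 g
MOPS: 69.6 mmol/L × 209.3 g/mol × 2.575 L ÷ 1000 = 37.511 g
calcium chloride dihydrate: 0.892 mmol/L × 147.01 g/mol × 2.575 L ÷ 1000 = 0.338 g
L-asparagine monohydrate: 10 mmol/L × 150.13 g/mol × 2.575 L ÷ 1000 = 3.866 g
magnesium sulfate heptahydrate: 9.97 mmol/L × 246.48 g/mol × 2.575 L ÷ 1000 = 6.328 g
disodium phosphate: 88.5 mmol/L × 142 g/mol × 2.575 L ÷ 1000 = 32.360 g

glycerol 80.159 g; MOPS 37.511 g; calcium chloride dihydrate 0.338 g; L-asparagine monohydrate 3.866 g; magnesium sulfate heptahydrate 6.328 g; disodium phosphate 32.360 g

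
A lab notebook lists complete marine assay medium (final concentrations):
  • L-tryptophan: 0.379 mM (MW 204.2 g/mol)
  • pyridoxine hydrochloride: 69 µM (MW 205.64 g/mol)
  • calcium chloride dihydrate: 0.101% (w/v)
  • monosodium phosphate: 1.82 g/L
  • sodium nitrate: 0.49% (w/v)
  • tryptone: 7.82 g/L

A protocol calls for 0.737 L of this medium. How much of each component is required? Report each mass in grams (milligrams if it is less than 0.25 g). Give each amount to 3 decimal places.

L-tryptophan 57.038 mg; pyridoxine hydrochloride 10.457 mg; calcium chloride dihydrate 0.744 g; monosodium phosphate 1.341 g; sodium nitrate 3.611 g; tryptone 5.763 g

Working volume: 0.737 L.
L-tryptophan: 0.379 mmol/L × 204.2 mg/mmol × 0.737 L = 57.038 mg
pyridoxine hydrochloride: 69 µmol/L × 205.64 g/mol × 0.737 L ÷ 1000 = 10.457 mg
calcium chloride dihydrate: 0.101% w/v = 1.01 g/L → 1.01 × 0.737 L = 0.744 g
monosodium phosphate: 1.82 g/L × 0.737 L = 1.341 g
sodium nitrate: 0.49 g per 100 mL × 737 mL ÷ 100 = 3.611 g
tryptone: 7.82 g/L × 0.737 L = 5.763 g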